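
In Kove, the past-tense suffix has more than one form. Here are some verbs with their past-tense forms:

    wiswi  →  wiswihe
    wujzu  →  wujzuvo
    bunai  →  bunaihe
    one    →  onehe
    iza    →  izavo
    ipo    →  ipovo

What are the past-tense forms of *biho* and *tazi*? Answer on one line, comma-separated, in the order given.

bihovo, tazihe

The alternation tracks the last vowel of the stem — -he when the last vowel of the stem is a front vowel (*wiswi*, *bunai*, *one*); -vo when the last vowel of the stem is a back vowel (*wujzu*, *iza*, *ipo*).
*biho* — last vowel /o/ (a back vowel) → -vo → *bihovo*.
Since the last vowel of *tazi* is /i/ (a front vowel), it takes -he, giving *tazihe*.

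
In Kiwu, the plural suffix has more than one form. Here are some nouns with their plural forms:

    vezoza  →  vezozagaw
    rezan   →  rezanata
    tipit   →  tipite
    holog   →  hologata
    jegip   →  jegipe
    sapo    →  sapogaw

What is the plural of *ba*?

The pattern is voicing of the final sound: -e when the stem ends in a voiceless consonant (*tipit*, *jegip*); -ata when the stem ends in a voiced consonant (*rezan*, *holog*); -gaw when the stem ends in a vowel (*vezoza*, *sapo*).
Since the final sound of *ba* is /a/ (a vowel), it takes -gaw, giving *bagaw*.

bagaw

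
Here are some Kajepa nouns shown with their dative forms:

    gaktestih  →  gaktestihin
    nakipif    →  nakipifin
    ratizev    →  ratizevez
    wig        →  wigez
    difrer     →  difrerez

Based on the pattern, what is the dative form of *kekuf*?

kekufin

The pattern is voicing of the final consonant: -in when the stem ends in a voiceless consonant (*gaktestih*, *nakipif*); -ez when the stem ends in a voiced consonant (*ratizev*, *wig*, *difrer*).
*kekuf* — final consonant /f/ (voiceless) → -in → *kekufin*.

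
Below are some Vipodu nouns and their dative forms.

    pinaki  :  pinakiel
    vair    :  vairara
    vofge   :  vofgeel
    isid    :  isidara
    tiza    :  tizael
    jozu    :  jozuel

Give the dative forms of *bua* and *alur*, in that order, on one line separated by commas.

Looking at the final sound of each stem: -ara when the stem ends in a consonant (*vair*, *isid*); -el when the stem ends in a vowel (*pinaki*, *vofge*, *tiza*, *jozu*).
The final sound of *bua* is /a/, which is a vowel, so the suffix is -el, giving *buael*.
The final sound of *alur* is /r/, which is a consonant, so the suffix is -ara, giving *alurara*.

buael, alurara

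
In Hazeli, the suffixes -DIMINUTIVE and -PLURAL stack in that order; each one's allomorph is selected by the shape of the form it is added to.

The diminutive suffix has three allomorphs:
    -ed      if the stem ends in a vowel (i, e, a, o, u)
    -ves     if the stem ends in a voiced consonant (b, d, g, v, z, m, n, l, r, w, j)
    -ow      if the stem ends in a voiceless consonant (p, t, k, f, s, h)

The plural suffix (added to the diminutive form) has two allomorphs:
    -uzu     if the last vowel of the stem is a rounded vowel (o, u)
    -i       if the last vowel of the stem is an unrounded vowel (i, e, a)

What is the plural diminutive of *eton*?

etonvesi

*eton*: final sound = /n/, a voiced consonant → -ves → *etonves*.
The diminutive form *etonves* — last vowel /e/ (an unrounded vowel) → -i → *etonvesi*.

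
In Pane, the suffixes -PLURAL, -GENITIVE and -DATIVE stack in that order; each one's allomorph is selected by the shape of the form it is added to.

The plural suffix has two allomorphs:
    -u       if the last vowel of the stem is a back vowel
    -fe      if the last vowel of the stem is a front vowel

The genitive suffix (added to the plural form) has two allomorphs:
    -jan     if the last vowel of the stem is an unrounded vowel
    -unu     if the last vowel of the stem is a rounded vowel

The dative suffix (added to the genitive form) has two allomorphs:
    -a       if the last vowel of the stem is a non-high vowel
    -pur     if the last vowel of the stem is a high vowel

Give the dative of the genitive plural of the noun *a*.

auunupur

The last vowel of *a* is /a/, which is a back vowel, so the plural suffix is -u, giving *au*.
The last vowel of the plural form *au* is /u/, which is a rounded vowel, so the genitive suffix is -unu, giving *auunu*.
The genitive form *auunu* — last vowel /u/ (a high vowel) → -pur → *auunupur*.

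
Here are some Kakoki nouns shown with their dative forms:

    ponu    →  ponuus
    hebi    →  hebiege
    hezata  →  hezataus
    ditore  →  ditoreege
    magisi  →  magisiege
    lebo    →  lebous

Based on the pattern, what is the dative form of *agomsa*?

The pattern is front/back vowel harmony: -ege when the last vowel of the stem is a front vowel (*hebi*, *ditore*, *magisi*); -us when the last vowel of the stem is a back vowel (*ponu*, *hezata*, *lebo*).
The last vowel of *agomsa* is /a/, which is a back vowel, so the suffix is -us, giving *agomsaus*.

agomsaus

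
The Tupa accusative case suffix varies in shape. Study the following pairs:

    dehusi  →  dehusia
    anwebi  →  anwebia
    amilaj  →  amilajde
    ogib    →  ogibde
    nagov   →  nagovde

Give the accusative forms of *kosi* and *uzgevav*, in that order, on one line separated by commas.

The pattern is consonant vs. vowel: -de when the stem ends in a consonant (*amilaj*, *ogib*, *nagov*); -a when the stem ends in a vowel (*dehusi*, *anwebi*).
The final sound of *kosi* is /i/, which is a vowel, so the suffix is -a, giving *kosia*.
*uzgevav* — final sound /v/ (a consonant) → -de → *uzgevavde*.

kosia, uzgevavde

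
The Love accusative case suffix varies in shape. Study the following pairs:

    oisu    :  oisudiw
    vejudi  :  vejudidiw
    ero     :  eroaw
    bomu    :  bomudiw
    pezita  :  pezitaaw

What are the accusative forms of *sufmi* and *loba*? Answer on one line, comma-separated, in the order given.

sufmidiw, lobaaw

Looking at the last vowel of each stem: -diw when the last vowel of the stem is a high vowel (*oisu*, *vejudi*, *bomu*); -aw when the last vowel of the stem is a non-high vowel (*ero*, *pezita*).
The last vowel of *sufmi* is /i/, which is a high vowel, so the suffix is -diw, giving *sufmidiw*.
Since the last vowel of *loba* is /a/ (a non-high vowel), it takes -aw, giving *lobaaw*.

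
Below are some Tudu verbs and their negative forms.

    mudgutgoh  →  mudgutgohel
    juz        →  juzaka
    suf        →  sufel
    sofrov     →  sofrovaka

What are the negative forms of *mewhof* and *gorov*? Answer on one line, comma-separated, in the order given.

mewhofel, gorovaka

Looking at the final consonant of each stem: -el when the stem ends in a voiceless consonant (*mudgutgoh*, *suf*); -aka when the stem ends in a voiced consonant (*juz*, *sofrov*).
The final consonant of *mewhof* is /f/, which is voiceless, so the suffix is -el, giving *mewhofel*.
*gorov*: final consonant = /v/, voiced → -aka → *gorovaka*.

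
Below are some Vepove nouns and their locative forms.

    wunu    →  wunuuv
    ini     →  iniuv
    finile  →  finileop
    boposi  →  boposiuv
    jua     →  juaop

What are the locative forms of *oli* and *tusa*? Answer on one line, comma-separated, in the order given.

oliuv, tusaop

The suffix is conditioned by the last vowel: -uv when the last vowel of the stem is a high vowel (*wunu*, *ini*, *boposi*); -op when the last vowel of the stem is a non-high vowel (*finile*, *jua*).
Since the last vowel of *oli* is /i/ (a high vowel), it takes -uv, giving *oliuv*.
*tusa*: last vowel = /a/, a non-high vowel → -op → *tusaop*.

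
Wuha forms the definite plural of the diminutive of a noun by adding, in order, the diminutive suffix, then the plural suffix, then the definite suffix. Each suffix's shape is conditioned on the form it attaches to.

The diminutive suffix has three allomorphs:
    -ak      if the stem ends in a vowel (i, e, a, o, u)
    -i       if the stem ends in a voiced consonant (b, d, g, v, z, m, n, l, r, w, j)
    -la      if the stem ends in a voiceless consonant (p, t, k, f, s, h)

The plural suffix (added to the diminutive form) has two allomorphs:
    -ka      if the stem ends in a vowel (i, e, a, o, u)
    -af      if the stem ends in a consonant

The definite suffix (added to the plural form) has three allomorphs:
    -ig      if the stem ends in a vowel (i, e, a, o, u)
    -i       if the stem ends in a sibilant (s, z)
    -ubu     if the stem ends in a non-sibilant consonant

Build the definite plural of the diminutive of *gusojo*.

Since the final sound of *gusojo* is /o/ (a vowel), it takes -ak, giving *gusojoak*.
The final sound of the diminutive form *gusojoak* is /k/, which is a consonant, so the plural suffix is -af, giving *gusojoakaf*.
The final sound of the plural form *gusojoakaf* is /f/, which is a non-sibilant consonant, so the definite suffix is -ubu, giving *gusojoakafubu*.

gusojoakafubu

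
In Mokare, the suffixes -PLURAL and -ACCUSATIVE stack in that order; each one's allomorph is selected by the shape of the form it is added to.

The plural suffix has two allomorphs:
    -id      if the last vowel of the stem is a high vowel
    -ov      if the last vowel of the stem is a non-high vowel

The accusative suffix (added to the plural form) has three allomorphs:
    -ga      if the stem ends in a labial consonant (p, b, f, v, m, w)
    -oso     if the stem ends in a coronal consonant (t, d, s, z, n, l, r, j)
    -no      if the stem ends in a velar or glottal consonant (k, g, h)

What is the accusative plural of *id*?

ididoso

The last vowel of *id* is /i/, which is a high vowel, so the plural suffix is -id, giving *idid*.
The final consonant of the plural form *idid* is /d/, which is coronal, so the accusative suffix is -oso, giving *ididoso*.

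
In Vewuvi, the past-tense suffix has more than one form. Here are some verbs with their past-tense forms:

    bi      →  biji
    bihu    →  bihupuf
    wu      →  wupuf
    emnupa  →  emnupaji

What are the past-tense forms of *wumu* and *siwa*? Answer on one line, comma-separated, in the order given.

The alternation tracks the last vowel of the stem — -puf when the last vowel of the stem is a rounded vowel (*bihu*, *wu*); -ji when the last vowel of the stem is an unrounded vowel (*bi*, *emnupa*).
Since the last vowel of *wumu* is /u/ (a rounded vowel), it takes -puf, giving *wumupuf*.
*siwa* — last vowel /a/ (an unrounded vowel) → -ji → *siwaji*.

wumupuf, siwaji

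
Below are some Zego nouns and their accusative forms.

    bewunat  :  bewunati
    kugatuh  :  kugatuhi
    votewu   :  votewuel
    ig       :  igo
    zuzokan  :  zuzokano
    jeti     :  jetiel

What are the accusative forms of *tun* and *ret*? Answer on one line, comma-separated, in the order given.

tuno, reti

The alternation tracks the final sound of the stem — -i when the stem ends in a voiceless consonant (*bewunat*, *kugatuh*); -o when the stem ends in a voiced consonant (*ig*, *zuzokan*); -el when the stem ends in a vowel (*votewu*, *jeti*).
The final sound of *tun* is /n/, which is a voiced consonant, so the suffix is -o, giving *tuno*.
*ret* — final sound /t/ (a voiceless consonant) → -i → *reti*.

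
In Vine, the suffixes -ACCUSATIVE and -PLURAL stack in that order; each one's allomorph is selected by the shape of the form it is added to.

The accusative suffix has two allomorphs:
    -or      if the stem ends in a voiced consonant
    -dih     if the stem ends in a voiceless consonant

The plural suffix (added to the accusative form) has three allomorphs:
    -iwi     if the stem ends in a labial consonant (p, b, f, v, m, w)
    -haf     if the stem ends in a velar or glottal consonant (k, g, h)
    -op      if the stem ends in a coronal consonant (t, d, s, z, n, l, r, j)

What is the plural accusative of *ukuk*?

ukukdihhaf

*ukuk*: final consonant = /k/, voiceless → -dih → *ukukdih*.
Since the final consonant of the accusative form *ukukdih* is /h/ (velar/glottal), it takes -haf, giving *ukukdihhaf*.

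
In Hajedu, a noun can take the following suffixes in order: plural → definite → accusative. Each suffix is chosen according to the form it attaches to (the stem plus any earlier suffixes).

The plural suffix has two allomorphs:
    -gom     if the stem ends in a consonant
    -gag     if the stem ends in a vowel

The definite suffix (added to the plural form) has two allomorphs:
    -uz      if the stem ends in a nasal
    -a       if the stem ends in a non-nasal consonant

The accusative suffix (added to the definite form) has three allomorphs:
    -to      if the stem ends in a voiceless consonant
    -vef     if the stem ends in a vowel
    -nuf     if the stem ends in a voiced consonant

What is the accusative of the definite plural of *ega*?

egagagavef

*ega*: final sound = /a/, a vowel → -gag → *egagag*.
The final consonant of the plural form *egagag* is /g/, which is non-nasal, so the definite suffix is -a, giving *egagaga*.
Since the final sound of the definite form *egagaga* is /a/ (a vowel), it takes -vef, giving *egagagavef*.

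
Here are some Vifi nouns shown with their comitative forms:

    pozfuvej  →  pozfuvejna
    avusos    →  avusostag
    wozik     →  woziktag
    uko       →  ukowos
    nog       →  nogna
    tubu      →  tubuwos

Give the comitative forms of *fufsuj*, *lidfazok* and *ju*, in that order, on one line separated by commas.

The alternation tracks the final sound of the stem — -tag when the stem ends in a voiceless consonant (*avusos*, *wozik*); -na when the stem ends in a voiced consonant (*pozfuvej*, *nog*); -wos when the stem ends in a vowel (*uko*, *tubu*).
*fufsuj*: final sound = /j/, a voiced consonant → -na → *fufsujna*.
*lidfazok*: final sound = /k/, a voiceless consonant → -tag → *lidfazoktag*.
Since the final sound of *ju* is /u/ (a vowel), it takes -wos, giving *juwos*.

fufsujna, lidfazoktag, juwos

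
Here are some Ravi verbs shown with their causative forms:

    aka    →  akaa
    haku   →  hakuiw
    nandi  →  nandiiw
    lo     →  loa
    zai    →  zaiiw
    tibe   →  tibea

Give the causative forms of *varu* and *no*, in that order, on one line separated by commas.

varuiw, noa

The pattern is height harmony: -iw when the last vowel of the stem is a high vowel (*haku*, *nandi*, *zai*); -a when the last vowel of the stem is a non-high vowel (*aka*, *lo*, *tibe*).
*varu* — last vowel /u/ (a high vowel) → -iw → *varuiw*.
*no*: last vowel = /o/, a non-high vowel → -a → *noa*.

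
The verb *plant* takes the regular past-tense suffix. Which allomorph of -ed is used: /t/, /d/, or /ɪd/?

/ɪd/

The stem *plant* ends in /t/ or /d/.
The -ed suffix is realized as /ɪd/ after /t, d/; as /t/ after other voiceless consonants; and as /d/ after other voiced sounds.
So -ed on *plant* is pronounced /ɪd/.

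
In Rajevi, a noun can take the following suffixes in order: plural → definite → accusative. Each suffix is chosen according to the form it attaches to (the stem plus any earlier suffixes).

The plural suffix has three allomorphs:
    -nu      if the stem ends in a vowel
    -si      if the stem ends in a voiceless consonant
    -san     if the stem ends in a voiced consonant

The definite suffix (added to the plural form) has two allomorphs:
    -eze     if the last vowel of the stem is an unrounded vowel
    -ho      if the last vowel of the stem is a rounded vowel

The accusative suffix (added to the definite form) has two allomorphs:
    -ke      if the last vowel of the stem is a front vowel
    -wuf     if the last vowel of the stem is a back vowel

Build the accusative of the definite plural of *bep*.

bepsiezeke

*bep*: final sound = /p/, a voiceless consonant → -si → *bepsi*.
The plural form *bepsi* — last vowel /i/ (an unrounded vowel) → -eze → *bepsieze*.
Since the last vowel of the definite form *bepsieze* is /e/ (a front vowel), it takes -ke, giving *bepsiezeke*.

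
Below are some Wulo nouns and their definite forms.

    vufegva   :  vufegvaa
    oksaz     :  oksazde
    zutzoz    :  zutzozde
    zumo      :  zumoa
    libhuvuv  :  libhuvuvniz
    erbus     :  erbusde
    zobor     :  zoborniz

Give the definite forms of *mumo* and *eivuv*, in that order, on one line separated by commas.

The alternation tracks the final sound of the stem — -de when the stem ends in a sibilant (*oksaz*, *zutzoz*, *erbus*); -niz when the stem ends in a non-sibilant consonant (*libhuvuv*, *zobor*); -a when the stem ends in a vowel (*vufegva*, *zumo*).
The final sound of *mumo* is /o/, which is a vowel, so the suffix is -a, giving *mumoa*.
The final sound of *eivuv* is /v/, which is a non-sibilant consonant, so the suffix is -niz, giving *eivuvniz*.

mumoa, eivuvniz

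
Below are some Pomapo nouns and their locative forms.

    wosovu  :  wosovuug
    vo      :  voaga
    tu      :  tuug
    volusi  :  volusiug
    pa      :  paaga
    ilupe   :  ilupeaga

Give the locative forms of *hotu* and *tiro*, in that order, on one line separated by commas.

hotuug, tiroaga

The alternation tracks the last vowel of the stem — -ug when the last vowel of the stem is a high vowel (*wosovu*, *tu*, *volusi*); -aga when the last vowel of the stem is a non-high vowel (*vo*, *pa*, *ilupe*).
*hotu*: last vowel = /u/, a high vowel → -ug → *hotuug*.
Since the last vowel of *tiro* is /o/ (a non-high vowel), it takes -aga, giving *tiroaga*.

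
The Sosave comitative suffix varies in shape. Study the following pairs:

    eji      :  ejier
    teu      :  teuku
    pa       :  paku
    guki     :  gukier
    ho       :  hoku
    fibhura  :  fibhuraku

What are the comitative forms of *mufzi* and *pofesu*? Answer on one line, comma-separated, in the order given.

The pattern is front/back vowel harmony: -er when the last vowel of the stem is a front vowel (*eji*, *guki*); -ku when the last vowel of the stem is a back vowel (*teu*, *pa*, *ho*, *fibhura*).
*mufzi* — last vowel /i/ (a front vowel) → -er → *mufzier*.
*pofesu*: last vowel = /u/, a back vowel → -ku → *pofesuku*.

mufzier, pofesuku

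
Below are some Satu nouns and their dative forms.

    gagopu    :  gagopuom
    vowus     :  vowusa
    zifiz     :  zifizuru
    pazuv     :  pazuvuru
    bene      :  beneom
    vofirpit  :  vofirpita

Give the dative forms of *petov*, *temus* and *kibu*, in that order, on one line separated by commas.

The pattern is voicing of the final sound: -a when the stem ends in a voiceless consonant (*vowus*, *vofirpit*); -uru when the stem ends in a voiced consonant (*zifiz*, *pazuv*); -om when the stem ends in a vowel (*gagopu*, *bene*).
*petov*: final sound = /v/, a voiced consonant → -uru → *petovuru*.
Since the final sound of *temus* is /s/ (a voiceless consonant), it takes -a, giving *temusa*.
Since the final sound of *kibu* is /u/ (a vowel), it takes -om, giving *kibuom*.

petovuru, temusa, kibuom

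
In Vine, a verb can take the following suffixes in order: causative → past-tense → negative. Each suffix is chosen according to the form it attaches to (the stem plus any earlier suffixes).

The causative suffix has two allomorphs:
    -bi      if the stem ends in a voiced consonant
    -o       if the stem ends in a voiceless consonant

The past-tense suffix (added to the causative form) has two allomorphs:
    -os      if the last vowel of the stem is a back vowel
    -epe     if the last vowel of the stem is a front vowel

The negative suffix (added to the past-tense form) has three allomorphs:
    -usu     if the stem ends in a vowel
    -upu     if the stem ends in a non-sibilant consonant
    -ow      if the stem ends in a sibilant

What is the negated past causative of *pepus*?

*pepus*: final consonant = /s/, voiceless → -o → *pepuso*.
The causative form *pepuso* — last vowel /o/ (a back vowel) → -os → *pepusoos*.
The past-tense form *pepusoos* — final sound /s/ (a sibilant) → -ow → *pepusoosow*.

pepusoosow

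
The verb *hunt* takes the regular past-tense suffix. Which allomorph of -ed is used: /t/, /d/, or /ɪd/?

The stem *hunt* ends in /t/ or /d/.
The -ed suffix is realized as /ɪd/ after /t, d/; as /t/ after other voiceless consonants; and as /d/ after other voiced sounds.
So -ed on *hunt* is pronounced /ɪd/.

/ɪd/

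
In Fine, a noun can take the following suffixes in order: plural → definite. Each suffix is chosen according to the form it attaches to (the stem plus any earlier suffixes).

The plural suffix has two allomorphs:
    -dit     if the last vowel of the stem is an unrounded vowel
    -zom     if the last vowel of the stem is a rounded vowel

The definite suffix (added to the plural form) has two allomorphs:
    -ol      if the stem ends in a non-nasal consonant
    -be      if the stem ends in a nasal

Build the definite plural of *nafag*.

nafagditol

The last vowel of *nafag* is /a/, which is an unrounded vowel, so the plural suffix is -dit, giving *nafagdit*.
Since the final consonant of the plural form *nafagdit* is /t/ (non-nasal), it takes -ol, giving *nafagditol*.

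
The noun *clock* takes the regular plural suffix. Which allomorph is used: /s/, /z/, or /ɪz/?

The stem *clock* ends in a voiceless non-sibilant consonant.
The plural suffix surfaces as /ɪz/ after sibilants, /s/ after other voiceless consonants, and /z/ after other voiced sounds.
So the plural -s on *clock* is pronounced /s/.

/s/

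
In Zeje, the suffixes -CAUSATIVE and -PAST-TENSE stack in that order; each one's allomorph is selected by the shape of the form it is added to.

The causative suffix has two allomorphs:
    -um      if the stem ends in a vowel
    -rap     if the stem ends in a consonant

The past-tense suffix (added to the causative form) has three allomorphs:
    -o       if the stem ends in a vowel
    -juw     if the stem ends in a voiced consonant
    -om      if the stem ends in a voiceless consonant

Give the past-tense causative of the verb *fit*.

*fit* — final sound /t/ (a consonant) → -rap → *fitrap*.
The final sound of the causative form *fitrap* is /p/, which is a voiceless consonant, so the past-tense suffix is -om, giving *fitrapom*.

fitrapom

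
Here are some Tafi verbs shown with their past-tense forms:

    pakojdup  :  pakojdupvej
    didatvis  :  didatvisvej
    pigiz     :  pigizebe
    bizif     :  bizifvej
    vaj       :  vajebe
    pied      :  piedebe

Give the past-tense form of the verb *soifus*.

soifusvej

The suffix is conditioned by the final consonant: -vej when the stem ends in a voiceless consonant (*pakojdup*, *didatvis*, *bizif*); -ebe when the stem ends in a voiced consonant (*pigiz*, *vaj*, *pied*).
Since the final consonant of *soifus* is /s/ (voiceless), it takes -vej, giving *soifusvej*.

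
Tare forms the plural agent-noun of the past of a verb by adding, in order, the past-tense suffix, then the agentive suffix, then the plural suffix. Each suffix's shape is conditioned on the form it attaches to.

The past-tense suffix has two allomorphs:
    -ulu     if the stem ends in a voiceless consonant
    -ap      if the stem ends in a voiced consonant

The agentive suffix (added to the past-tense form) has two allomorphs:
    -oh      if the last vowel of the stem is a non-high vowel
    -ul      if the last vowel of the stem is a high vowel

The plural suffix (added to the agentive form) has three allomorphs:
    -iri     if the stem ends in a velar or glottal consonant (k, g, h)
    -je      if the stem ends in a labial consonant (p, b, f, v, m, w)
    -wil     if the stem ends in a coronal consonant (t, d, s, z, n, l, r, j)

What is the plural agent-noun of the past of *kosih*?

kosihuluulwil

The final consonant of *kosih* is /h/, which is voiceless, so the past-tense suffix is -ulu, giving *kosihulu*.
The past-tense form *kosihulu*: last vowel = /u/, a high vowel → -ul → *kosihuluul*.
The agentive form *kosihuluul*: final consonant = /l/, coronal → -wil → *kosihuluulwil*.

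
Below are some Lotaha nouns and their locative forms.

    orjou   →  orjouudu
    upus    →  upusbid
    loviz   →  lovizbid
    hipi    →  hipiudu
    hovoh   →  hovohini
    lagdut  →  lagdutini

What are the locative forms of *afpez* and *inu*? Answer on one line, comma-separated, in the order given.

afpezbid, inuudu

The alternation tracks the final sound of the stem — -bid when the stem ends in a sibilant (*upus*, *loviz*); -ini when the stem ends in a non-sibilant consonant (*hovoh*, *lagdut*); -udu when the stem ends in a vowel (*orjou*, *hipi*).
*afpez*: final sound = /z/, a sibilant → -bid → *afpezbid*.
The final sound of *inu* is /u/, which is a vowel, so the suffix is -udu, giving *inuudu*.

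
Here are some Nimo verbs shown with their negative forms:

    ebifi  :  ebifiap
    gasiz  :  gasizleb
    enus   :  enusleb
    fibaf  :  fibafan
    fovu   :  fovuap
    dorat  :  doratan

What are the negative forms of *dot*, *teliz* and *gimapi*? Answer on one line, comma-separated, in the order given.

dotan, telizleb, gimapiap

The suffix is conditioned by the final sound: -leb when the stem ends in a sibilant (*gasiz*, *enus*); -an when the stem ends in a non-sibilant consonant (*fibaf*, *dorat*); -ap when the stem ends in a vowel (*ebifi*, *fovu*).
The final sound of *dot* is /t/, which is a non-sibilant consonant, so the suffix is -an, giving *dotan*.
Since the final sound of *teliz* is /z/ (a sibilant), it takes -leb, giving *telizleb*.
Since the final sound of *gimapi* is /i/ (a vowel), it takes -ap, giving *gimapiap*.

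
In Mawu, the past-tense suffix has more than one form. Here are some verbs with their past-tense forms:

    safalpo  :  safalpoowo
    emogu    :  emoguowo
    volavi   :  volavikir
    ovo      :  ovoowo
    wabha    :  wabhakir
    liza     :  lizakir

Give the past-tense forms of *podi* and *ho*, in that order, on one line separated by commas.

podikir, hoowo

The alternation tracks the last vowel of the stem — -owo when the last vowel of the stem is a rounded vowel (*safalpo*, *emogu*, *ovo*); -kir when the last vowel of the stem is an unrounded vowel (*volavi*, *wabha*, *liza*).
Since the last vowel of *podi* is /i/ (an unrounded vowel), it takes -kir, giving *podikir*.
*ho*: last vowel = /o/, a rounded vowel → -owo → *hoowo*.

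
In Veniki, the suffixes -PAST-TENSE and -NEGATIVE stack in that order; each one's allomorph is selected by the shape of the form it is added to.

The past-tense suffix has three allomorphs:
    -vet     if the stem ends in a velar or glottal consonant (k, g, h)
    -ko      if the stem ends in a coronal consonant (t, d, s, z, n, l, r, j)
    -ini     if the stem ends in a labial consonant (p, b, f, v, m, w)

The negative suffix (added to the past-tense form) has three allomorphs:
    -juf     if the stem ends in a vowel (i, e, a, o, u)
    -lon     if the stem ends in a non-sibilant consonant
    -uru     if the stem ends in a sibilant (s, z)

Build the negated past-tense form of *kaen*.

kaenkojuf

*kaen* — final consonant /n/ (coronal) → -ko → *kaenko*.
The past-tense form *kaenko*: final sound = /o/, a vowel → -juf → *kaenkojuf*.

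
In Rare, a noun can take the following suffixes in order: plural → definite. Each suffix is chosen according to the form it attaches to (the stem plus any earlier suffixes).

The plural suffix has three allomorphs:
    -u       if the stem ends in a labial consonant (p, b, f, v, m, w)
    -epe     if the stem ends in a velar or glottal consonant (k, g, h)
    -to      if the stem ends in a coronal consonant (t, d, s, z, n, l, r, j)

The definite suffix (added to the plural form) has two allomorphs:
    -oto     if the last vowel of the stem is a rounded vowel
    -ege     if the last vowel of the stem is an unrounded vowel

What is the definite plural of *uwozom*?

uwozomuoto

The final consonant of *uwozom* is /m/, which is labial, so the plural suffix is -u, giving *uwozomu*.
The plural form *uwozomu*: last vowel = /u/, a rounded vowel → -oto → *uwozomuoto*.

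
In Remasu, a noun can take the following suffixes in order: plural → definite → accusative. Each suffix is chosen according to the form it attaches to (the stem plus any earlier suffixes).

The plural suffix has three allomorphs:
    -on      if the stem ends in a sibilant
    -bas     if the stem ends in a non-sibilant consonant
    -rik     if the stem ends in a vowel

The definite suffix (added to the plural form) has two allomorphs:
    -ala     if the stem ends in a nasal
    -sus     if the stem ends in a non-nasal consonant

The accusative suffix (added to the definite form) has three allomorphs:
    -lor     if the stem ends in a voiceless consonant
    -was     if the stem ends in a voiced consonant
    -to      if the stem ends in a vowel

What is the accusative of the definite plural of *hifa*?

hifariksuslor

The final sound of *hifa* is /a/, which is a vowel, so the plural suffix is -rik, giving *hifarik*.
Since the final consonant of the plural form *hifarik* is /k/ (non-nasal), it takes -sus, giving *hifariksus*.
Since the final sound of the definite form *hifariksus* is /s/ (a voiceless consonant), it takes -lor, giving *hifariksuslor*.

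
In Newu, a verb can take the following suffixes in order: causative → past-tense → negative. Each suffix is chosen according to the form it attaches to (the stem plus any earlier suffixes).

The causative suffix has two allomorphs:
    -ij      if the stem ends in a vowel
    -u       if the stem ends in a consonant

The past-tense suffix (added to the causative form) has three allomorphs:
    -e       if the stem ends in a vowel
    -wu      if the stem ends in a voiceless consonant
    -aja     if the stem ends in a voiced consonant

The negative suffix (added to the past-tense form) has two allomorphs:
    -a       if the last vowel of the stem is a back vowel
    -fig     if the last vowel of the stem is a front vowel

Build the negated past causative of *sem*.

semuefig

Since the final sound of *sem* is /m/ (a consonant), it takes -u, giving *semu*.
The causative form *semu*: final sound = /u/, a vowel → -e → *semue*.
The past-tense form *semue* — last vowel /e/ (a front vowel) → -fig → *semuefig*.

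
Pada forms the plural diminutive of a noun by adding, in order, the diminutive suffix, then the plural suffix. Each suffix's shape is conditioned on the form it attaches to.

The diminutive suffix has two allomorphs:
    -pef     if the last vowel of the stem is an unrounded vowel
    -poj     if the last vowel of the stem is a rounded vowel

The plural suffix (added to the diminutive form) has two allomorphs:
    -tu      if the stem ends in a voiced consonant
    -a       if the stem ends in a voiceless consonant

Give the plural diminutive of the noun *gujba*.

Since the last vowel of *gujba* is /a/ (an unrounded vowel), it takes -pef, giving *gujbapef*.
The diminutive form *gujbapef* — final consonant /f/ (voiceless) → -a → *gujbapefa*.

gujbapefa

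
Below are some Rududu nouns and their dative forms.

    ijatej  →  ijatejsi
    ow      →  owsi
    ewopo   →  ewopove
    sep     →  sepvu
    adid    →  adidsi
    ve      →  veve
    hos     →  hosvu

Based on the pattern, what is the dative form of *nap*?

The alternation tracks the final sound of the stem — -vu when the stem ends in a voiceless consonant (*sep*, *hos*); -si when the stem ends in a voiced consonant (*ijatej*, *ow*, *adid*); -ve when the stem ends in a vowel (*ewopo*, *ve*).
*nap*: final sound = /p/, a voiceless consonant → -vu → *napvu*.

napvu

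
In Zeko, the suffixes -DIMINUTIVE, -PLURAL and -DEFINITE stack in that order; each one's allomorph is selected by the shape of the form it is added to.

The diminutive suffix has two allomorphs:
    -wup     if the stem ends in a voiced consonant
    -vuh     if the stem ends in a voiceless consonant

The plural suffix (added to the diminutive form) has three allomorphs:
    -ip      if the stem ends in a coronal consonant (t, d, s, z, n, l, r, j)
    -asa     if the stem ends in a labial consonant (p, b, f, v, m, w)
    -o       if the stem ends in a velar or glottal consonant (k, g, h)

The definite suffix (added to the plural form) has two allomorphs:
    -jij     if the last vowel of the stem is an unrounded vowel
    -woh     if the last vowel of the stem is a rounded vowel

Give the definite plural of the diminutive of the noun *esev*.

esevwupasajij

The final consonant of *esev* is /v/, which is voiced, so the diminutive suffix is -wup, giving *esevwup*.
The diminutive form *esevwup*: final consonant = /p/, labial → -asa → *esevwupasa*.
The last vowel of the plural form *esevwupasa* is /a/, which is an unrounded vowel, so the definite suffix is -jij, giving *esevwupasajij*.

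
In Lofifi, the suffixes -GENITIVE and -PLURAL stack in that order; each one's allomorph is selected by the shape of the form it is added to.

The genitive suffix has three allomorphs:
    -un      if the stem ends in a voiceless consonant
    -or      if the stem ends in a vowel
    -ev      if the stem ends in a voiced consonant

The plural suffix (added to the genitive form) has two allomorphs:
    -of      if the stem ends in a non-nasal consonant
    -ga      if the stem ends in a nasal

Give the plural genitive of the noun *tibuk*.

*tibuk*: final sound = /k/, a voiceless consonant → -un → *tibukun*.
The genitive form *tibukun* — final consonant /n/ (a nasal) → -ga → *tibukunga*.

tibukunga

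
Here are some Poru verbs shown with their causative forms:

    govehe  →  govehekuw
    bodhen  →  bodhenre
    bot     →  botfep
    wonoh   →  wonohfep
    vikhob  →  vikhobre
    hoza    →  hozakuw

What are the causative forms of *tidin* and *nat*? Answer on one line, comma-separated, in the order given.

The suffix is conditioned by the final sound: -fep when the stem ends in a voiceless consonant (*bot*, *wonoh*); -re when the stem ends in a voiced consonant (*bodhen*, *vikhob*); -kuw when the stem ends in a vowel (*govehe*, *hoza*).
*tidin* — final sound /n/ (a voiced consonant) → -re → *tidinre*.
The final sound of *nat* is /t/, which is a voiceless consonant, so the suffix is -fep, giving *natfep*.

tidinre, natfep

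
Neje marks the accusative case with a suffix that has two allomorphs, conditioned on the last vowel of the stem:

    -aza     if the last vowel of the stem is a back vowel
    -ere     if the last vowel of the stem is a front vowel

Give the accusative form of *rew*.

rewere

Since the last vowel of *rew* is /e/ (a front vowel), it takes -ere, giving *rewere*.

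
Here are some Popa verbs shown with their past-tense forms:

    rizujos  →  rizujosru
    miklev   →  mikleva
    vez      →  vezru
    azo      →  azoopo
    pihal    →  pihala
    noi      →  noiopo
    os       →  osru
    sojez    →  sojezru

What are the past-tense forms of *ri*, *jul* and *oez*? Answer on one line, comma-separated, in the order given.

The pattern is sibilance of the final sound: -ru when the stem ends in a sibilant (*rizujos*, *vez*, *os*, *sojez*); -a when the stem ends in a non-sibilant consonant (*miklev*, *pihal*); -opo when the stem ends in a vowel (*azo*, *noi*).
*ri* — final sound /i/ (a vowel) → -opo → *riopo*.
*jul* — final sound /l/ (a non-sibilant consonant) → -a → *jula*.
Since the final sound of *oez* is /z/ (a sibilant), it takes -ru, giving *oezru*.

riopo, jula, oezru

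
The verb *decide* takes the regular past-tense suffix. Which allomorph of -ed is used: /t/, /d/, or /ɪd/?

The stem *decide* ends in /t/ or /d/.
The -ed suffix is realized as /ɪd/ after /t, d/; as /t/ after other voiceless consonants; and as /d/ after other voiced sounds.
So -ed on *decide* is pronounced /ɪd/.

/ɪd/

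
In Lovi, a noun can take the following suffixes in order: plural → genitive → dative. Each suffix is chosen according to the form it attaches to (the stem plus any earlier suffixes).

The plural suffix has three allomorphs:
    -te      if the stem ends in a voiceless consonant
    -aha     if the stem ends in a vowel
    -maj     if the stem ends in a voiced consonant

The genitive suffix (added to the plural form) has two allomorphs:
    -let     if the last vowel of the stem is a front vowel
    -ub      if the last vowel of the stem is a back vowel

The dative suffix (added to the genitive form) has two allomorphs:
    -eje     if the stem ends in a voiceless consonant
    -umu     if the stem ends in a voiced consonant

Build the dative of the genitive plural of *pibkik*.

pibkikteleteje

The final sound of *pibkik* is /k/, which is a voiceless consonant, so the plural suffix is -te, giving *pibkikte*.
The plural form *pibkikte* — last vowel /e/ (a front vowel) → -let → *pibkiktelet*.
The genitive form *pibkiktelet*: final consonant = /t/, voiceless → -eje → *pibkikteleteje*.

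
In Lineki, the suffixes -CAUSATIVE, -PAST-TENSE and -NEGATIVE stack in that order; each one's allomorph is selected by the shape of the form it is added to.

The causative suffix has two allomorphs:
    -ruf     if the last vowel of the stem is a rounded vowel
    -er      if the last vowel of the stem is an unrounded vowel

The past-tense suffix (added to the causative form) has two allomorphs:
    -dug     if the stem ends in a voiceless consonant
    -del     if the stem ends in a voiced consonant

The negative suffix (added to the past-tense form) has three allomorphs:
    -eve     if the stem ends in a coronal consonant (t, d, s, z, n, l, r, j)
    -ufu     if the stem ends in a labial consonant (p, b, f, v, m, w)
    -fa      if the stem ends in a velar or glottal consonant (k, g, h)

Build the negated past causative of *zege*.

zegeerdeleve

The last vowel of *zege* is /e/, which is an unrounded vowel, so the causative suffix is -er, giving *zegeer*.
The causative form *zegeer*: final consonant = /r/, voiced → -del → *zegeerdel*.
The past-tense form *zegeerdel*: final consonant = /l/, coronal → -eve → *zegeerdeleve*.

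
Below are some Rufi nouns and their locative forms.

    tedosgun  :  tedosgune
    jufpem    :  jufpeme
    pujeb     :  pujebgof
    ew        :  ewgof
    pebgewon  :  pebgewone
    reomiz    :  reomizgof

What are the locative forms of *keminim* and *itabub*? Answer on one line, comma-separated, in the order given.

keminime, itabubgof

Looking at the final consonant of each stem: -e when the stem ends in a nasal (*tedosgun*, *jufpem*, *pebgewon*); -gof when the stem ends in a non-nasal consonant (*pujeb*, *ew*, *reomiz*).
Since the final consonant of *keminim* is /m/ (a nasal), it takes -e, giving *keminime*.
The final consonant of *itabub* is /b/, which is non-nasal, so the suffix is -gof, giving *itabubgof*.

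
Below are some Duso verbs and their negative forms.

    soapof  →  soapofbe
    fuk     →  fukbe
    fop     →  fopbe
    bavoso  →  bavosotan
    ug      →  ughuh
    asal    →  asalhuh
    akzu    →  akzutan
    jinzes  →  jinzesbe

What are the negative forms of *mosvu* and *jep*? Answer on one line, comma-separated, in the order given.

mosvutan, jepbe

The suffix is conditioned by the final sound: -be when the stem ends in a voiceless consonant (*soapof*, *fuk*, *fop*, *jinzes*); -huh when the stem ends in a voiced consonant (*ug*, *asal*); -tan when the stem ends in a vowel (*bavoso*, *akzu*).
*mosvu* — final sound /u/ (a vowel) → -tan → *mosvutan*.
*jep*: final sound = /p/, a voiceless consonant → -be → *jepbe*.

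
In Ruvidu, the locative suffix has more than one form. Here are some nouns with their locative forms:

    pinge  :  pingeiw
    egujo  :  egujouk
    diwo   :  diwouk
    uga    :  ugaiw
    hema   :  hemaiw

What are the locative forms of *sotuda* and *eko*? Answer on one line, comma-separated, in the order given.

The pattern is rounding harmony: -uk when the last vowel of the stem is a rounded vowel (*egujo*, *diwo*); -iw when the last vowel of the stem is an unrounded vowel (*pinge*, *uga*, *hema*).
Since the last vowel of *sotuda* is /a/ (an unrounded vowel), it takes -iw, giving *sotudaiw*.
*eko*: last vowel = /o/, a rounded vowel → -uk → *ekouk*.

sotudaiw, ekouk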